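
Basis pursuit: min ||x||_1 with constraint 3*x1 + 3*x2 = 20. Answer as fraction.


Axis intercepts:
  x1 = 20/3, x2 = 0: L1 = 20/3
  x1 = 0, x2 = 20/3: L1 = 20/3
x* = (20/3, 0)
||x*||_1 = 20/3.

20/3


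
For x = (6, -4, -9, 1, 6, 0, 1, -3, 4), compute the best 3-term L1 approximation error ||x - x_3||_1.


Sorted |x_i| descending: [9, 6, 6, 4, 4, 3, 1, 1, 0]
Keep top 3: [9, 6, 6]
Tail entries: [4, 4, 3, 1, 1, 0]
L1 error = sum of tail = 13.

13


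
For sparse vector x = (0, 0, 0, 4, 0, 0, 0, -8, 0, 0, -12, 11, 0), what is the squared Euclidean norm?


Non-zero entries: [(3, 4), (7, -8), (10, -12), (11, 11)]
Squares: [16, 64, 144, 121]
||x||_2^2 = sum = 345.

345


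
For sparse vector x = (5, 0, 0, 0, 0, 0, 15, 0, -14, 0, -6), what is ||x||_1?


Non-zero entries: [(0, 5), (6, 15), (8, -14), (10, -6)]
Absolute values: [5, 15, 14, 6]
||x||_1 = sum = 40.

40


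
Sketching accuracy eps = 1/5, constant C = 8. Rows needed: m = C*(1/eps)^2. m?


1/eps = 5.
(1/eps)^2 = 25.
m = 8*25 = 200.

200


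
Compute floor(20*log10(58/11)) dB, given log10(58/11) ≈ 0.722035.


||x||/||e|| = 58/11.
log10(58/11) ≈ 0.722035.
20*log10(||x||/||e||) ≈ 20*0.722035 = 14.4407.
floor(14.4407) = 14.

14


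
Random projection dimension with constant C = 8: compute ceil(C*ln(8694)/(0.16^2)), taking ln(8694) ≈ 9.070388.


ln(8694) ≈ 9.070388.
eps^2 = 0.16^2 = 0.0256.
C*ln(N)/eps^2 ≈ 8*9.070388/0.0256 ≈ 2834.4963.
m = ceil(2834.4963) = 2835.

2835


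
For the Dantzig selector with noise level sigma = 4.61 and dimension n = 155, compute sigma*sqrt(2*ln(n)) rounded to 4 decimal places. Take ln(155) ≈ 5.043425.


ln(155) ≈ 5.043425.
2*ln(n) ≈ 10.08685.
sqrt(2*ln(n)) ≈ sqrt(10.08685) ≈ 3.17598.
threshold ≈ 4.61*3.17598 = 14.6412678 ≈ 14.6413.

14.6413


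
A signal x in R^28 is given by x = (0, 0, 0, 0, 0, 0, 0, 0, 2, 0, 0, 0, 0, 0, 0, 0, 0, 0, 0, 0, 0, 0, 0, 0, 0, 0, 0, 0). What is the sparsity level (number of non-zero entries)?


Non-zero positions: [8].
Sparsity = 1.

1


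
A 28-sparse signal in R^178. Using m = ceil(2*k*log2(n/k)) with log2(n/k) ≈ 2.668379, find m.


log2(n/k) = log2(178/28) ≈ 2.668379.
2*k*log2(n/k) ≈ 2*28*2.668379 = 149.429224.
m = ceil(149.429224) = 150.

150


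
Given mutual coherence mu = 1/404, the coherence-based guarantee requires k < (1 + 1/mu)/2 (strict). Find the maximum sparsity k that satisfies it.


1/mu = 404.
1 + 1/mu = 405.
(1 + 1/mu)/2 = 202.5 is not an integer, so k_max = floor(202.5) = 202.

202


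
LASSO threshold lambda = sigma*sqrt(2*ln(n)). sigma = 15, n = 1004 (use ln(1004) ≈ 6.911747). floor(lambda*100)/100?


ln(1004) ≈ 6.911747.
2*ln(n) ≈ 13.823494.
sqrt(2*ln(n)) ≈ sqrt(13.823494) ≈ 3.717996.
lambda ≈ 15*3.717996 = 55.76994.
floor(lambda*100)/100 = 55.76.

55.76


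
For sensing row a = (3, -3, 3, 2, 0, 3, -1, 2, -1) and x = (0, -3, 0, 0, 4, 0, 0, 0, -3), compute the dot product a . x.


Non-zero terms: ['-3*-3', '0*4', '-1*-3']
Products: [9, 0, 3]
y = sum = 12.

12


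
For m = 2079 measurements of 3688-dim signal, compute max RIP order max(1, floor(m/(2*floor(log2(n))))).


floor(log2(3688)) = 11.
2*11 = 22.
m/(2*floor(log2(n))) = 2079/22 ≈ 94.5.
floor = 94.
k = max(1, 94) = 94.

94


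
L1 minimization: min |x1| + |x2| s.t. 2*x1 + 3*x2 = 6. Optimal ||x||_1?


Axis intercepts:
  x1 = 3, x2 = 0: L1 = 3
  x1 = 0, x2 = 2: L1 = 2
x* = (0, 2)
||x*||_1 = 2.

2


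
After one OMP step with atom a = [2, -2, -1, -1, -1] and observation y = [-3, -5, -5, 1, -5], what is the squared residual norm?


a^T a = 11.
a^T y = 13.
coeff = 13/11 = 13/11.
||r||^2 = 766/11.

766/11


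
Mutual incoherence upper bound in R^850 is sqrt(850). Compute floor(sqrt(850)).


29^2 = 841 <= 850 < 900 = 30^2, so 29 <= sqrt(850) < 30.
floor(sqrt(850)) = 29.

29


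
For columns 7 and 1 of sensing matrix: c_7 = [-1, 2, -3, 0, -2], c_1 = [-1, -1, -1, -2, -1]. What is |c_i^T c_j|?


Inner product: -1*-1 + 2*-1 + -3*-1 + 0*-2 + -2*-1
Products: [1, -2, 3, 0, 2]
Sum = 4.
|dot| = 4.

4


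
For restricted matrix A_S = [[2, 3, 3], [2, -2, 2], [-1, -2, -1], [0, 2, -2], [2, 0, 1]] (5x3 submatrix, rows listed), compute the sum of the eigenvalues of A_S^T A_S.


Sum of eigenvalues of A_S^T A_S = trace(A_S^T A_S) = sum of squared column norms of A_S.
A_S^T A_S diagonal: [13, 21, 19].
trace = 13 + 21 + 19 = 53.

53


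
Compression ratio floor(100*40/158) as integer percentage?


100*m/n = 100*40/158 ≈ 25.3165.
floor = 25.

25


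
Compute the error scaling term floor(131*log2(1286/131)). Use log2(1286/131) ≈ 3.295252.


log2(n/k) = log2(1286/131) ≈ 3.295252.
k*log2(n/k) ≈ 131*3.295252 = 431.678012.
floor(431.678012) = 431.

431


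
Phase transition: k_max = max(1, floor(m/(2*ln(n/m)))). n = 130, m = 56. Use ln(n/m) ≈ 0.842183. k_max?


n/m = 130/56 = 65/28.
ln(n/m) ≈ 0.842183.
2*ln(n/m) ≈ 1.684366.
m/(2*ln(n/m)) ≈ 56/1.684366 ≈ 33.2469.
floor = 33.
k_max = max(1, 33) = 33.

33


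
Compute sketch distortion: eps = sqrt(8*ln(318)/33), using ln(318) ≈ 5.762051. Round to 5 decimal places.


ln(318) ≈ 5.762051.
8*ln(N)/m ≈ 8*5.762051/33 ≈ 1.39686085.
eps = sqrt(1.39686085) ≈ 1.1818887 ≈ 1.18189.

1.18189


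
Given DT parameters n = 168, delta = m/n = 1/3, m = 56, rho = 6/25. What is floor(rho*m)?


m = 1/3*168 = 56.
rho = 6/25.
rho*m = 6/25*56 = 13.44.
k = floor(13.44) = 13.

13


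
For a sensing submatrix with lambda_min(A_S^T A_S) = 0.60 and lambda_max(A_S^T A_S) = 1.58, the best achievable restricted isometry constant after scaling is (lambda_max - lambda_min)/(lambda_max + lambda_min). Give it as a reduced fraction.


lambda_max - lambda_min = 1.58 - 0.60 = 0.98.
lambda_max + lambda_min = 1.58 + 0.60 = 2.18.
delta = 0.98/2.18 = 98/218 = 49/109.

49/109


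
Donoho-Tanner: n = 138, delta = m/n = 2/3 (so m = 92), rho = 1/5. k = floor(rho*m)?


m = 2/3*138 = 92.
rho = 1/5.
rho*m = 1/5*92 = 18.4.
k = floor(18.4) = 18.

18


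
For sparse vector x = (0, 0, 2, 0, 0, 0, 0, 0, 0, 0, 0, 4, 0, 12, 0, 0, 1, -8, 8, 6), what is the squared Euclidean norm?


Non-zero entries: [(2, 2), (11, 4), (13, 12), (16, 1), (17, -8), (18, 8), (19, 6)]
Squares: [4, 16, 144, 1, 64, 64, 36]
||x||_2^2 = sum = 329.

329


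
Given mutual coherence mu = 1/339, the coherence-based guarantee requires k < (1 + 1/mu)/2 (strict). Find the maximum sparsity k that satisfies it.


1/mu = 339.
1 + 1/mu = 340.
(1 + 1/mu)/2 = 170 is an integer and the inequality is strict, so k_max = 170 - 1 = 169.

169


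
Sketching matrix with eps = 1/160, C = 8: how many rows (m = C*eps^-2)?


1/eps = 160.
(1/eps)^2 = 25600.
m = 8*25600 = 204800.

204800


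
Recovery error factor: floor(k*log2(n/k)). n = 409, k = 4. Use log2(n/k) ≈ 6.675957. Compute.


log2(n/k) = log2(409/4) ≈ 6.675957.
k*log2(n/k) ≈ 4*6.675957 = 26.703828.
floor(26.703828) = 26.

26


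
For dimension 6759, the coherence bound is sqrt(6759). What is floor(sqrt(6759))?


82^2 = 6724 <= 6759 < 6889 = 83^2, so 82 <= sqrt(6759) < 83.
floor(sqrt(6759)) = 82.

82


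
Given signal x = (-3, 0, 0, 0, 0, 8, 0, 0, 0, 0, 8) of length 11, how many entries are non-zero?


Non-zero positions: [0, 5, 10].
Sparsity = 3.

3


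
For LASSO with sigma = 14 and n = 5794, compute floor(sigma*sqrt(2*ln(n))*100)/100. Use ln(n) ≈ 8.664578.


ln(5794) ≈ 8.664578.
2*ln(n) ≈ 17.329156.
sqrt(2*ln(n)) ≈ sqrt(17.329156) ≈ 4.16283.
lambda ≈ 14*4.16283 = 58.27962.
floor(lambda*100)/100 = 58.27.

58.27


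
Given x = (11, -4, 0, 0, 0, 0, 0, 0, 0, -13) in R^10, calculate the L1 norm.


Non-zero entries: [(0, 11), (1, -4), (9, -13)]
Absolute values: [11, 4, 13]
||x||_1 = sum = 28.

28


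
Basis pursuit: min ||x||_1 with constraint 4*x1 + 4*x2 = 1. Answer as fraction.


Axis intercepts:
  x1 = 1/4, x2 = 0: L1 = 1/4
  x1 = 0, x2 = 1/4: L1 = 1/4
x* = (1/4, 0)
||x*||_1 = 1/4.

1/4


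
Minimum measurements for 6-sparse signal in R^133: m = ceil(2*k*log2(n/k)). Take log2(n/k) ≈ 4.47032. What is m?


log2(n/k) = log2(133/6) ≈ 4.47032.
2*k*log2(n/k) ≈ 2*6*4.47032 = 53.64384.
m = ceil(53.64384) = 54.

54


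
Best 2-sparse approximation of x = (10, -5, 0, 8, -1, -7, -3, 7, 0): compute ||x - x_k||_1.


Sorted |x_i| descending: [10, 8, 7, 7, 5, 3, 1, 0, 0]
Keep top 2: [10, 8]
Tail entries: [7, 7, 5, 3, 1, 0, 0]
L1 error = sum of tail = 23.

23


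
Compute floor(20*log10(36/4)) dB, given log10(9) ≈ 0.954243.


||x||/||e|| = 36/4 = 9.
log10(9) ≈ 0.954243.
20*log10(||x||/||e||) ≈ 20*0.954243 = 19.08486.
floor(19.08486) = 19.

19


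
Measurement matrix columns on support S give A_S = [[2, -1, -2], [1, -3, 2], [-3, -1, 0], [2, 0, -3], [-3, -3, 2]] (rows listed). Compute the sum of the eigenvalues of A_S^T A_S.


Sum of eigenvalues of A_S^T A_S = trace(A_S^T A_S) = sum of squared column norms of A_S.
A_S^T A_S diagonal: [27, 20, 21].
trace = 27 + 20 + 21 = 68.

68


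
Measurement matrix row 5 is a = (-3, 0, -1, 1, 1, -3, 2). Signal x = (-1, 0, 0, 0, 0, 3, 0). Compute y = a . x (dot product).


Non-zero terms: ['-3*-1', '-3*3']
Products: [3, -9]
y = sum = -6.

-6


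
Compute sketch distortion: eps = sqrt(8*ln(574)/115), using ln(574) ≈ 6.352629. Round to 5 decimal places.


ln(574) ≈ 6.352629.
8*ln(N)/m ≈ 8*6.352629/115 ≈ 0.44192202.
eps = sqrt(0.44192202) ≈ 0.6647722 ≈ 0.66477.

0.66477


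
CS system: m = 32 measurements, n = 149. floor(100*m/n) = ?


100*m/n = 100*32/149 ≈ 21.4765.
floor = 21.

21


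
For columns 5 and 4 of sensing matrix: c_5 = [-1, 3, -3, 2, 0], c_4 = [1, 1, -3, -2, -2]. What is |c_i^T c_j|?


Inner product: -1*1 + 3*1 + -3*-3 + 2*-2 + 0*-2
Products: [-1, 3, 9, -4, 0]
Sum = 7.
|dot| = 7.

7


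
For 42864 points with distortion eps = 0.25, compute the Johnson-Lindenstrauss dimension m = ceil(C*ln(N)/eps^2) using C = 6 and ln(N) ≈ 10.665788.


ln(42864) ≈ 10.665788.
eps^2 = 0.25^2 = 0.0625.
C*ln(N)/eps^2 ≈ 6*10.665788/0.0625 ≈ 1023.9156.
m = ceil(1023.9156) = 1024.

1024


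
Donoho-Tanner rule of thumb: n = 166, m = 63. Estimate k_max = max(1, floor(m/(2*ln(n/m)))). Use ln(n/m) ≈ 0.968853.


n/m = 166/63.
ln(n/m) ≈ 0.968853.
2*ln(n/m) ≈ 1.937706.
m/(2*ln(n/m)) ≈ 63/1.937706 ≈ 32.5127.
floor = 32.
k_max = max(1, 32) = 32.

32


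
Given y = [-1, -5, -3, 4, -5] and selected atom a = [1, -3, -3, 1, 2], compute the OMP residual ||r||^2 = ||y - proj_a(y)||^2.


a^T a = 24.
a^T y = 17.
coeff = 17/24 = 17/24.
||r||^2 = 1535/24.

1535/24


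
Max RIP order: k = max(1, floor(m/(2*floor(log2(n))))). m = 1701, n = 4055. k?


floor(log2(4055)) = 11.
2*11 = 22.
m/(2*floor(log2(n))) = 1701/22 ≈ 77.3182.
floor = 77.
k = max(1, 77) = 77.

77


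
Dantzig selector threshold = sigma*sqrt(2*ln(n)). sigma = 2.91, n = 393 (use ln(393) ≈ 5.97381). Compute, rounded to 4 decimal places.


ln(393) ≈ 5.97381.
2*ln(n) ≈ 11.94762.
sqrt(2*ln(n)) ≈ sqrt(11.94762) ≈ 3.456533.
threshold ≈ 2.91*3.456533 = 10.05851103 ≈ 10.0585.

10.0585


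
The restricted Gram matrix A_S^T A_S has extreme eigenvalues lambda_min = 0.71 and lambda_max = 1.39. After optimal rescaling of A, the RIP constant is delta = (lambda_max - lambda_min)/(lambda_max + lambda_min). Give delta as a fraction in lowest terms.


lambda_max - lambda_min = 1.39 - 0.71 = 0.68.
lambda_max + lambda_min = 1.39 + 0.71 = 2.10.
delta = 0.68/2.10 = 68/210 = 34/105.

34/105


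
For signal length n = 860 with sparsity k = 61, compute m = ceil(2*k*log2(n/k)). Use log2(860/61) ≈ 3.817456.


log2(n/k) = log2(860/61) ≈ 3.817456.
2*k*log2(n/k) ≈ 2*61*3.817456 = 465.729632.
m = ceil(465.729632) = 466.

466


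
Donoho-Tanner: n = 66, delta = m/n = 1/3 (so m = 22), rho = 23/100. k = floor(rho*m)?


m = 1/3*66 = 22.
rho = 23/100.
rho*m = 23/100*22 = 5.06.
k = floor(5.06) = 5.

5


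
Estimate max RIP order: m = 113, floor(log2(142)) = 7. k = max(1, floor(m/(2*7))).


floor(log2(142)) = 7.
2*7 = 14.
m/(2*floor(log2(n))) = 113/14 ≈ 8.0714.
floor = 8.
k = max(1, 8) = 8.

8


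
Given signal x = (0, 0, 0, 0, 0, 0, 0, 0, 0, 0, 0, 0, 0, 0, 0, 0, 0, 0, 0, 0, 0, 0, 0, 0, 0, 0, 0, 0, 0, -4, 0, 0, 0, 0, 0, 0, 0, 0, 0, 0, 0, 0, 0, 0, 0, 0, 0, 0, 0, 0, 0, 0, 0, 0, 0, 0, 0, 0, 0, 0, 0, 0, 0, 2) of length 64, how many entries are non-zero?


Non-zero positions: [29, 63].
Sparsity = 2.

2


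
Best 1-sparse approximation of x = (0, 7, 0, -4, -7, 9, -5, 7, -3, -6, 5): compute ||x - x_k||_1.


Sorted |x_i| descending: [9, 7, 7, 7, 6, 5, 5, 4, 3, 0, 0]
Keep top 1: [9]
Tail entries: [7, 7, 7, 6, 5, 5, 4, 3, 0, 0]
L1 error = sum of tail = 44.

44


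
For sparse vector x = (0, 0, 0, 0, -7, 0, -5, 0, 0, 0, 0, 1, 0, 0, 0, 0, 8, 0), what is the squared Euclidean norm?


Non-zero entries: [(4, -7), (6, -5), (11, 1), (16, 8)]
Squares: [49, 25, 1, 64]
||x||_2^2 = sum = 139.

139


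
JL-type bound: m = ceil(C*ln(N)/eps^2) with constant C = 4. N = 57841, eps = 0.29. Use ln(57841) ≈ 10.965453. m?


ln(57841) ≈ 10.965453.
eps^2 = 0.29^2 = 0.0841.
C*ln(N)/eps^2 ≈ 4*10.965453/0.0841 ≈ 521.5435.
m = ceil(521.5435) = 522.

522


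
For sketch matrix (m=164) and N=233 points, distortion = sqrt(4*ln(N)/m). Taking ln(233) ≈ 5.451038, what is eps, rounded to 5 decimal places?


ln(233) ≈ 5.451038.
4*ln(N)/m ≈ 4*5.451038/164 ≈ 0.13295215.
eps = sqrt(0.13295215) ≈ 0.364626 ≈ 0.36463.

0.36463


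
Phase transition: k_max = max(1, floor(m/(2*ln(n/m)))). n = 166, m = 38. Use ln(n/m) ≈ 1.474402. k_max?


n/m = 166/38 = 83/19.
ln(n/m) ≈ 1.474402.
2*ln(n/m) ≈ 2.948804.
m/(2*ln(n/m)) ≈ 38/2.948804 ≈ 12.8866.
floor = 12.
k_max = max(1, 12) = 12.

12


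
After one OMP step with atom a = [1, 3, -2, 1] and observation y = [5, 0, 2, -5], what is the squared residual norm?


a^T a = 15.
a^T y = -4.
coeff = -4/15 = -4/15.
||r||^2 = 794/15.

794/15


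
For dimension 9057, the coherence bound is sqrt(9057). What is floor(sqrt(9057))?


95^2 = 9025 <= 9057 < 9216 = 96^2, so 95 <= sqrt(9057) < 96.
floor(sqrt(9057)) = 95.

95


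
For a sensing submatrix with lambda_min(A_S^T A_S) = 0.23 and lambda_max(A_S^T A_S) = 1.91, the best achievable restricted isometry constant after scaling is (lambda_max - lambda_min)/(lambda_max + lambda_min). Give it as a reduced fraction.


lambda_max - lambda_min = 1.91 - 0.23 = 1.68.
lambda_max + lambda_min = 1.91 + 0.23 = 2.14.
delta = 1.68/2.14 = 168/214 = 84/107.

84/107


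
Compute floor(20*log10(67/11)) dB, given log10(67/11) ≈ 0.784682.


||x||/||e|| = 67/11.
log10(67/11) ≈ 0.784682.
20*log10(||x||/||e||) ≈ 20*0.784682 = 15.69364.
floor(15.69364) = 15.

15


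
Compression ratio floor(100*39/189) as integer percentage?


100*m/n = 100*39/189 ≈ 20.6349.
floor = 20.

20


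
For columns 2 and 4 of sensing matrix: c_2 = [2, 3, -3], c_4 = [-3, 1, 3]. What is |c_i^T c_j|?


Inner product: 2*-3 + 3*1 + -3*3
Products: [-6, 3, -9]
Sum = -12.
|dot| = 12.

12


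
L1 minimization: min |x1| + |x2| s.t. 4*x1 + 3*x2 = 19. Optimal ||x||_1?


Axis intercepts:
  x1 = 19/4, x2 = 0: L1 = 19/4
  x1 = 0, x2 = 19/3: L1 = 19/3
x* = (19/4, 0)
||x*||_1 = 19/4.

19/4


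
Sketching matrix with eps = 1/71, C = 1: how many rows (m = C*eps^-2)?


1/eps = 71.
(1/eps)^2 = 5041.
m = 1*5041 = 5041.

5041


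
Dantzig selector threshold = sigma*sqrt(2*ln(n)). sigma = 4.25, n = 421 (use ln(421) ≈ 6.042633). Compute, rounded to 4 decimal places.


ln(421) ≈ 6.042633.
2*ln(n) ≈ 12.085266.
sqrt(2*ln(n)) ≈ sqrt(12.085266) ≈ 3.476387.
threshold ≈ 4.25*3.476387 = 14.77464475 ≈ 14.7746.

14.7746


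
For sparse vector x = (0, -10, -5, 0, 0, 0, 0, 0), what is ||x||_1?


Non-zero entries: [(1, -10), (2, -5)]
Absolute values: [10, 5]
||x||_1 = sum = 15.

15


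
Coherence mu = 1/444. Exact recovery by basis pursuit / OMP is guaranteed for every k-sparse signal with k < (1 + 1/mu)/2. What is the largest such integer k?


1/mu = 444.
1 + 1/mu = 445.
(1 + 1/mu)/2 = 222.5 is not an integer, so k_max = floor(222.5) = 222.

222


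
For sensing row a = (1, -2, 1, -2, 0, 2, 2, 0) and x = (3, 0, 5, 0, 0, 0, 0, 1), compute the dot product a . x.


Non-zero terms: ['1*3', '1*5', '0*1']
Products: [3, 5, 0]
y = sum = 8.

8


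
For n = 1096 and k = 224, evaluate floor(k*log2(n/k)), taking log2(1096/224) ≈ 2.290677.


log2(n/k) = log2(1096/224) ≈ 2.290677.
k*log2(n/k) ≈ 224*2.290677 = 513.111648.
floor(513.111648) = 513.

513


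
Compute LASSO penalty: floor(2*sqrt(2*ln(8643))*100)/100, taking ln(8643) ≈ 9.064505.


ln(8643) ≈ 9.064505.
2*ln(n) ≈ 18.12901.
sqrt(2*ln(n)) ≈ sqrt(18.12901) ≈ 4.257818.
lambda ≈ 2*4.257818 = 8.515636.
floor(lambda*100)/100 = 8.51.

8.51


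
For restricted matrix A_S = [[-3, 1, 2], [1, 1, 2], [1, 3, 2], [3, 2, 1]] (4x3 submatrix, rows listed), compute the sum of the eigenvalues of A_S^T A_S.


Sum of eigenvalues of A_S^T A_S = trace(A_S^T A_S) = sum of squared column norms of A_S.
A_S^T A_S diagonal: [20, 15, 13].
trace = 20 + 15 + 13 = 48.

48


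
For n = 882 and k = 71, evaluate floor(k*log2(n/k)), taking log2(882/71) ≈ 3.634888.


log2(n/k) = log2(882/71) ≈ 3.634888.
k*log2(n/k) ≈ 71*3.634888 = 258.077048.
floor(258.077048) = 258.

258


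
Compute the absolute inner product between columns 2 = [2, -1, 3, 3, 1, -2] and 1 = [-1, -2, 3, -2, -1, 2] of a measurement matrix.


Inner product: 2*-1 + -1*-2 + 3*3 + 3*-2 + 1*-1 + -2*2
Products: [-2, 2, 9, -6, -1, -4]
Sum = -2.
|dot| = 2.

2


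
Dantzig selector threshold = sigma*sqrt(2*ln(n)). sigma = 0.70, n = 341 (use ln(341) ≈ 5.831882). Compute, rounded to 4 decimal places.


ln(341) ≈ 5.831882.
2*ln(n) ≈ 11.663764.
sqrt(2*ln(n)) ≈ sqrt(11.663764) ≈ 3.415225.
threshold ≈ 0.70*3.415225 = 2.3906575 ≈ 2.3907.

2.3907


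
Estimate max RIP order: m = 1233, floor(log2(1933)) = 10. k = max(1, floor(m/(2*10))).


floor(log2(1933)) = 10.
2*10 = 20.
m/(2*floor(log2(n))) = 1233/20 ≈ 61.65.
floor = 61.
k = max(1, 61) = 61.

61


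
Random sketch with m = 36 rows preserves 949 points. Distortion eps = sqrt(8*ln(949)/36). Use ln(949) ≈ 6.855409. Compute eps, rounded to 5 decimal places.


ln(949) ≈ 6.855409.
8*ln(N)/m ≈ 8*6.855409/36 ≈ 1.52342422.
eps = sqrt(1.52342422) ≈ 1.2342707 ≈ 1.23427.

1.23427


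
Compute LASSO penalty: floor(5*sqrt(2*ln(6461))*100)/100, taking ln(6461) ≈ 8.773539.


ln(6461) ≈ 8.773539.
2*ln(n) ≈ 17.547078.
sqrt(2*ln(n)) ≈ sqrt(17.547078) ≈ 4.188923.
lambda ≈ 5*4.188923 = 20.944615.
floor(lambda*100)/100 = 20.94.

20.94


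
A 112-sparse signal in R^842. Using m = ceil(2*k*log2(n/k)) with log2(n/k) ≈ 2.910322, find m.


log2(n/k) = log2(842/112) ≈ 2.910322.
2*k*log2(n/k) ≈ 2*112*2.910322 = 651.912128.
m = ceil(651.912128) = 652.

652


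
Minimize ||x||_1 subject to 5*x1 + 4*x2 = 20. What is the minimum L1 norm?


Axis intercepts:
  x1 = 4, x2 = 0: L1 = 4
  x1 = 0, x2 = 5: L1 = 5
x* = (4, 0)
||x*||_1 = 4.

4


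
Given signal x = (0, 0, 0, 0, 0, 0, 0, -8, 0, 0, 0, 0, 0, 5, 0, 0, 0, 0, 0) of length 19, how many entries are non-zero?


Non-zero positions: [7, 13].
Sparsity = 2.

2


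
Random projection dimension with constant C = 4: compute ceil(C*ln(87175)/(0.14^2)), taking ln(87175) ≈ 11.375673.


ln(87175) ≈ 11.375673.
eps^2 = 0.14^2 = 0.0196.
C*ln(N)/eps^2 ≈ 4*11.375673/0.0196 ≈ 2321.5659.
m = ceil(2321.5659) = 2322.

2322


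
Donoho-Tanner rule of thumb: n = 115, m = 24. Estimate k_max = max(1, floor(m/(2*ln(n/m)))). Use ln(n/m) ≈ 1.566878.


n/m = 115/24.
ln(n/m) ≈ 1.566878.
2*ln(n/m) ≈ 3.133756.
m/(2*ln(n/m)) ≈ 24/3.133756 ≈ 7.6585.
floor = 7.
k_max = max(1, 7) = 7.

7


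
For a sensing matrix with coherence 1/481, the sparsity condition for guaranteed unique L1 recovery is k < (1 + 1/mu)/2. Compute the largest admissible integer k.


1/mu = 481.
1 + 1/mu = 482.
(1 + 1/mu)/2 = 241 is an integer and the inequality is strict, so k_max = 241 - 1 = 240.

240


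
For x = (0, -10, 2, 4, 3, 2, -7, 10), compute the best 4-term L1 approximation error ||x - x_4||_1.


Sorted |x_i| descending: [10, 10, 7, 4, 3, 2, 2, 0]
Keep top 4: [10, 10, 7, 4]
Tail entries: [3, 2, 2, 0]
L1 error = sum of tail = 7.

7


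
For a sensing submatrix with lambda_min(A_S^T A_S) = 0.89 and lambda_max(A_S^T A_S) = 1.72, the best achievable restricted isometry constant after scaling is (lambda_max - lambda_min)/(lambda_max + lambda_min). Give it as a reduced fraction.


lambda_max - lambda_min = 1.72 - 0.89 = 0.83.
lambda_max + lambda_min = 1.72 + 0.89 = 2.61.
delta = 0.83/2.61 = 83/261.

83/261


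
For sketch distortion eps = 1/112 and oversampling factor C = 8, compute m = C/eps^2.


1/eps = 112.
(1/eps)^2 = 12544.
m = 8*12544 = 100352.

100352


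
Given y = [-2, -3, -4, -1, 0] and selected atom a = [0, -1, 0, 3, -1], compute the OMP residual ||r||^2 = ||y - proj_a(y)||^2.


a^T a = 11.
a^T y = 0.
coeff = 0/11 = 0.
||r||^2 = 30.

30


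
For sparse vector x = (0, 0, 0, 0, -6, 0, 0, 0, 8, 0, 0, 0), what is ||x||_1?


Non-zero entries: [(4, -6), (8, 8)]
Absolute values: [6, 8]
||x||_1 = sum = 14.

14


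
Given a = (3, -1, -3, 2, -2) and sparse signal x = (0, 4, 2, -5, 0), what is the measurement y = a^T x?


Non-zero terms: ['-1*4', '-3*2', '2*-5']
Products: [-4, -6, -10]
y = sum = -20.

-20


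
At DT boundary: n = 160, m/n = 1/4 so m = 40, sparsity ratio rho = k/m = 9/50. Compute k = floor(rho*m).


m = 1/4*160 = 40.
rho = 9/50.
rho*m = 9/50*40 = 7.2.
k = floor(7.2) = 7.

7


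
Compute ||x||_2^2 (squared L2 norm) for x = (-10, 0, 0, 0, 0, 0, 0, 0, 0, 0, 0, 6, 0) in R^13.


Non-zero entries: [(0, -10), (11, 6)]
Squares: [100, 36]
||x||_2^2 = sum = 136.

136


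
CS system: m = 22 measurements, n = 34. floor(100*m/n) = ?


100*m/n = 100*22/34 ≈ 64.7059.
floor = 64.

64


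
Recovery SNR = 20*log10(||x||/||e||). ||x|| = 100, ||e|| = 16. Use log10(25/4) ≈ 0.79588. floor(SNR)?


||x||/||e|| = 100/16 = 25/4.
log10(25/4) ≈ 0.79588.
20*log10(||x||/||e||) ≈ 20*0.79588 = 15.9176.
floor(15.9176) = 15.

15


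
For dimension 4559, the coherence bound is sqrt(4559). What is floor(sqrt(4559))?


67^2 = 4489 <= 4559 < 4624 = 68^2, so 67 <= sqrt(4559) < 68.
floor(sqrt(4559)) = 67.

67


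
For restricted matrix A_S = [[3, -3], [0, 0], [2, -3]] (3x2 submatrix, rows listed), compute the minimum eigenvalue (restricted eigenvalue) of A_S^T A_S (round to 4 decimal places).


A_S^T A_S = [[13, -15], [-15, 18]].
trace = 31.
det = 9.
disc = trace^2 - 4*det = 961 - 4*9 = 925.
sqrt(925) ≈ 30.413813.
lam_min = (31 - sqrt(925))/2 ≈ (31 - 30.413813)/2 = 0.2930935 ≈ 0.2931.

0.2931


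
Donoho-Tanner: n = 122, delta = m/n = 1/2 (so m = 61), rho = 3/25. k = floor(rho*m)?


m = 1/2*122 = 61.
rho = 3/25.
rho*m = 3/25*61 = 7.32.
k = floor(7.32) = 7.

7


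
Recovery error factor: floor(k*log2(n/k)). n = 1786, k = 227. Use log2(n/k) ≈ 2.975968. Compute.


log2(n/k) = log2(1786/227) ≈ 2.975968.
k*log2(n/k) ≈ 227*2.975968 = 675.544736.
floor(675.544736) = 675.

675


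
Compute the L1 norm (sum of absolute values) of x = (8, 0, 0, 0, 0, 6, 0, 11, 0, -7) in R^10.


Non-zero entries: [(0, 8), (5, 6), (7, 11), (9, -7)]
Absolute values: [8, 6, 11, 7]
||x||_1 = sum = 32.

32


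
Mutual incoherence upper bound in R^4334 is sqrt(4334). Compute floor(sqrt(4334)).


65^2 = 4225 <= 4334 < 4356 = 66^2, so 65 <= sqrt(4334) < 66.
floor(sqrt(4334)) = 65.

65


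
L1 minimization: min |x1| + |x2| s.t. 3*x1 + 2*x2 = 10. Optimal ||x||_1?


Axis intercepts:
  x1 = 10/3, x2 = 0: L1 = 10/3
  x1 = 0, x2 = 5: L1 = 5
x* = (10/3, 0)
||x*||_1 = 10/3.

10/3


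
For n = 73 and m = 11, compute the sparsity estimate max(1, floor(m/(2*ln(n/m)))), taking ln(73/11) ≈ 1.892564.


n/m = 73/11.
ln(n/m) ≈ 1.892564.
2*ln(n/m) ≈ 3.785128.
m/(2*ln(n/m)) ≈ 11/3.785128 ≈ 2.9061.
floor = 2.
k_max = max(1, 2) = 2.

2


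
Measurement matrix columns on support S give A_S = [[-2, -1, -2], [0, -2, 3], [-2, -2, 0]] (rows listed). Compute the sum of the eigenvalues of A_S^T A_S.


Sum of eigenvalues of A_S^T A_S = trace(A_S^T A_S) = sum of squared column norms of A_S.
A_S^T A_S diagonal: [8, 9, 13].
trace = 8 + 9 + 13 = 30.

30


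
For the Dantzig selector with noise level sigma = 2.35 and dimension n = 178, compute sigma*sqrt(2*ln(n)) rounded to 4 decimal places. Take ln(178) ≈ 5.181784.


ln(178) ≈ 5.181784.
2*ln(n) ≈ 10.363568.
sqrt(2*ln(n)) ≈ sqrt(10.363568) ≈ 3.21925.
threshold ≈ 2.35*3.21925 = 7.5652375 ≈ 7.5652.

7.5652


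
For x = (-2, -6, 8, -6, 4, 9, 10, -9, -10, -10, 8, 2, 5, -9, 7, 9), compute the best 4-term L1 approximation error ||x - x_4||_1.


Sorted |x_i| descending: [10, 10, 10, 9, 9, 9, 9, 8, 8, 7, 6, 6, 5, 4, 2, 2]
Keep top 4: [10, 10, 10, 9]
Tail entries: [9, 9, 9, 8, 8, 7, 6, 6, 5, 4, 2, 2]
L1 error = sum of tail = 75.

75


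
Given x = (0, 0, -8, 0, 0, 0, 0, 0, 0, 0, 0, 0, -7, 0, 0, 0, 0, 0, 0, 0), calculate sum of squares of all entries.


Non-zero entries: [(2, -8), (12, -7)]
Squares: [64, 49]
||x||_2^2 = sum = 113.

113


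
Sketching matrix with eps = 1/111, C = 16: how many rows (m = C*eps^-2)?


1/eps = 111.
(1/eps)^2 = 12321.
m = 16*12321 = 197136.

197136


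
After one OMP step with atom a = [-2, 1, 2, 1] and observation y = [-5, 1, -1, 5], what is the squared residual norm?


a^T a = 10.
a^T y = 14.
coeff = 14/10 = 7/5.
||r||^2 = 162/5.

162/5


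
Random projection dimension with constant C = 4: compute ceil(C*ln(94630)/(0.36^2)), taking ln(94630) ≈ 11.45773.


ln(94630) ≈ 11.45773.
eps^2 = 0.36^2 = 0.1296.
C*ln(N)/eps^2 ≈ 4*11.45773/0.1296 ≈ 353.6336.
m = ceil(353.6336) = 354.

354


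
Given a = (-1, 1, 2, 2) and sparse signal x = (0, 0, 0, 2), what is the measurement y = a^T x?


Non-zero terms: ['2*2']
Products: [4]
y = sum = 4.

4


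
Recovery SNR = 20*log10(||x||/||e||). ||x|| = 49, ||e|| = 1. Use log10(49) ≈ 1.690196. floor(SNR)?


||x||/||e|| = 49/1 = 49.
log10(49) ≈ 1.690196.
20*log10(||x||/||e||) ≈ 20*1.690196 = 33.80392.
floor(33.80392) = 33.

33


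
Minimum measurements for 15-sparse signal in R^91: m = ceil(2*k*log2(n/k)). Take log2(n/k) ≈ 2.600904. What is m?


log2(n/k) = log2(91/15) ≈ 2.600904.
2*k*log2(n/k) ≈ 2*15*2.600904 = 78.02712.
m = ceil(78.02712) = 79.

79


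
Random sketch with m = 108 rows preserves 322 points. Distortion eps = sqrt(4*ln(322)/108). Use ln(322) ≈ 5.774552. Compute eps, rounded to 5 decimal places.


ln(322) ≈ 5.774552.
4*ln(N)/m ≈ 4*5.774552/108 ≈ 0.2138723.
eps = sqrt(0.2138723) ≈ 0.4624633 ≈ 0.46246.

0.46246


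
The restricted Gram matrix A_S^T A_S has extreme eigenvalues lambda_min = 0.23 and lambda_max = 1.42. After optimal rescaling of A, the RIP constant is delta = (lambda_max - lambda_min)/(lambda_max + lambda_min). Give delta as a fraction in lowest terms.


lambda_max - lambda_min = 1.42 - 0.23 = 1.19.
lambda_max + lambda_min = 1.42 + 0.23 = 1.65.
delta = 1.19/1.65 = 119/165.

119/165


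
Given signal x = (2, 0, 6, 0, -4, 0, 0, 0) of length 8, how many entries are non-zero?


Non-zero positions: [0, 2, 4].
Sparsity = 3.

3


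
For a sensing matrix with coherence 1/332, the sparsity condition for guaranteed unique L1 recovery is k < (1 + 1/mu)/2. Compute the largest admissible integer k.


1/mu = 332.
1 + 1/mu = 333.
(1 + 1/mu)/2 = 166.5 is not an integer, so k_max = floor(166.5) = 166.

166


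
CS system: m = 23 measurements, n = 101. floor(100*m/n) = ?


100*m/n = 100*23/101 ≈ 22.7723.
floor = 22.

22


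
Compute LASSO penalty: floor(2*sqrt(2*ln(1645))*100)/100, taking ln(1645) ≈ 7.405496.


ln(1645) ≈ 7.405496.
2*ln(n) ≈ 14.810992.
sqrt(2*ln(n)) ≈ sqrt(14.810992) ≈ 3.848505.
lambda ≈ 2*3.848505 = 7.69701.
floor(lambda*100)/100 = 7.69.

7.69


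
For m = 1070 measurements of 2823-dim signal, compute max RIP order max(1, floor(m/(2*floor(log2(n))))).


floor(log2(2823)) = 11.
2*11 = 22.
m/(2*floor(log2(n))) = 1070/22 ≈ 48.6364.
floor = 48.
k = max(1, 48) = 48.

48


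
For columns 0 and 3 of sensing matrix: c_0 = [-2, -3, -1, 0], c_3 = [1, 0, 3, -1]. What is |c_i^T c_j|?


Inner product: -2*1 + -3*0 + -1*3 + 0*-1
Products: [-2, 0, -3, 0]
Sum = -5.
|dot| = 5.

5


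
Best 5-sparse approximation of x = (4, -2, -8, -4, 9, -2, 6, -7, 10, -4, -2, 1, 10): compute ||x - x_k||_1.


Sorted |x_i| descending: [10, 10, 9, 8, 7, 6, 4, 4, 4, 2, 2, 2, 1]
Keep top 5: [10, 10, 9, 8, 7]
Tail entries: [6, 4, 4, 4, 2, 2, 2, 1]
L1 error = sum of tail = 25.

25


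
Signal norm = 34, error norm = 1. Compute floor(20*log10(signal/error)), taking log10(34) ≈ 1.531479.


||x||/||e|| = 34/1 = 34.
log10(34) ≈ 1.531479.
20*log10(||x||/||e||) ≈ 20*1.531479 = 30.62958.
floor(30.62958) = 30.

30


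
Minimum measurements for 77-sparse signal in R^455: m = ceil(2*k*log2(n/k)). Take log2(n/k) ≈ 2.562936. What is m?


log2(n/k) = log2(455/77) ≈ 2.562936.
2*k*log2(n/k) ≈ 2*77*2.562936 = 394.692144.
m = ceil(394.692144) = 395.

395


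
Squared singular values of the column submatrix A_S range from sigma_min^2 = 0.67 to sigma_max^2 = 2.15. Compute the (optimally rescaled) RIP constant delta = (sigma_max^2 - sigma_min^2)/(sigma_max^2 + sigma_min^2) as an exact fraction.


lambda_max - lambda_min = 2.15 - 0.67 = 1.48.
lambda_max + lambda_min = 2.15 + 0.67 = 2.82.
delta = 1.48/2.82 = 148/282 = 74/141.

74/141


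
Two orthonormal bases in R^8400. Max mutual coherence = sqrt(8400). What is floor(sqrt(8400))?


91^2 = 8281 <= 8400 < 8464 = 92^2, so 91 <= sqrt(8400) < 92.
floor(sqrt(8400)) = 91.

91


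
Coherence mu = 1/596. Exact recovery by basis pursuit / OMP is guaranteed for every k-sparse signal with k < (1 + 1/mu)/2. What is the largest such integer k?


1/mu = 596.
1 + 1/mu = 597.
(1 + 1/mu)/2 = 298.5 is not an integer, so k_max = floor(298.5) = 298.

298


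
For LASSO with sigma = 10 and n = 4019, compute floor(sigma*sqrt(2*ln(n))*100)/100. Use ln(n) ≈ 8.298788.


ln(4019) ≈ 8.298788.
2*ln(n) ≈ 16.597576.
sqrt(2*ln(n)) ≈ sqrt(16.597576) ≈ 4.074012.
lambda ≈ 10*4.074012 = 40.74012.
floor(lambda*100)/100 = 40.74.

40.74


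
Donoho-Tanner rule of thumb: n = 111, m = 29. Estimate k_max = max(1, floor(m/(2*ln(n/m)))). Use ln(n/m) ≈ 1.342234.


n/m = 111/29.
ln(n/m) ≈ 1.342234.
2*ln(n/m) ≈ 2.684468.
m/(2*ln(n/m)) ≈ 29/2.684468 ≈ 10.8029.
floor = 10.
k_max = max(1, 10) = 10.

10


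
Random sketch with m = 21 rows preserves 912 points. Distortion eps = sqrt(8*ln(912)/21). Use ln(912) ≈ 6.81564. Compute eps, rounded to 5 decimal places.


ln(912) ≈ 6.81564.
8*ln(N)/m ≈ 8*6.81564/21 ≈ 2.59643429.
eps = sqrt(2.59643429) ≈ 1.6113455 ≈ 1.61135.

1.61135


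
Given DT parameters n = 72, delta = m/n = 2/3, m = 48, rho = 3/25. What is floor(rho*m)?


m = 2/3*72 = 48.
rho = 3/25.
rho*m = 3/25*48 = 5.76.
k = floor(5.76) = 5.

5


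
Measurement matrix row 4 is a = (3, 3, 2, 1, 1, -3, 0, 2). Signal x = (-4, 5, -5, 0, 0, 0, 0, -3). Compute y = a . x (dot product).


Non-zero terms: ['3*-4', '3*5', '2*-5', '2*-3']
Products: [-12, 15, -10, -6]
y = sum = -13.

-13


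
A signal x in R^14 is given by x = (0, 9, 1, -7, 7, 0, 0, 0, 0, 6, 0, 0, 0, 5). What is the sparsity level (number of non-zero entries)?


Non-zero positions: [1, 2, 3, 4, 9, 13].
Sparsity = 6.

6


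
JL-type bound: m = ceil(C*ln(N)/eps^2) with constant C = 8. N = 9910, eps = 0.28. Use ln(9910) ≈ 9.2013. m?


ln(9910) ≈ 9.2013.
eps^2 = 0.28^2 = 0.0784.
C*ln(N)/eps^2 ≈ 8*9.2013/0.0784 ≈ 938.9082.
m = ceil(938.9082) = 939.

939


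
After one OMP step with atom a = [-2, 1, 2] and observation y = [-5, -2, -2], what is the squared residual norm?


a^T a = 9.
a^T y = 4.
coeff = 4/9 = 4/9.
||r||^2 = 281/9.

281/9


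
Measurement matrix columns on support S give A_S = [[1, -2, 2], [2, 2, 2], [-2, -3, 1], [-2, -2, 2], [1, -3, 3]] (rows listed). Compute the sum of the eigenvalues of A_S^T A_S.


Sum of eigenvalues of A_S^T A_S = trace(A_S^T A_S) = sum of squared column norms of A_S.
A_S^T A_S diagonal: [14, 30, 22].
trace = 14 + 30 + 22 = 66.

66


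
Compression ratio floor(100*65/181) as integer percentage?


100*m/n = 100*65/181 ≈ 35.9116.
floor = 35.

35


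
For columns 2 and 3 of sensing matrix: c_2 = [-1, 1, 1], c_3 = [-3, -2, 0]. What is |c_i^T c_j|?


Inner product: -1*-3 + 1*-2 + 1*0
Products: [3, -2, 0]
Sum = 1.
|dot| = 1.

1


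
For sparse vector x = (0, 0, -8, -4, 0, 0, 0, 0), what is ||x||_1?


Non-zero entries: [(2, -8), (3, -4)]
Absolute values: [8, 4]
||x||_1 = sum = 12.

12


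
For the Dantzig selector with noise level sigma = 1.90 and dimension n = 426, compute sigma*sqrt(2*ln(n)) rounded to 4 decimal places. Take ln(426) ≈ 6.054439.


ln(426) ≈ 6.054439.
2*ln(n) ≈ 12.108878.
sqrt(2*ln(n)) ≈ sqrt(12.108878) ≈ 3.479781.
threshold ≈ 1.90*3.479781 = 6.6115839 ≈ 6.6116.

6.6116


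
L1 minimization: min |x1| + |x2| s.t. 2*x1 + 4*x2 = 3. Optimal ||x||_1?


Axis intercepts:
  x1 = 3/2, x2 = 0: L1 = 3/2
  x1 = 0, x2 = 3/4: L1 = 3/4
x* = (0, 3/4)
||x*||_1 = 3/4.

3/4


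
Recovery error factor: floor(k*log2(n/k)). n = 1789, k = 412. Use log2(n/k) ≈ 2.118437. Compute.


log2(n/k) = log2(1789/412) ≈ 2.118437.
k*log2(n/k) ≈ 412*2.118437 = 872.796044.
floor(872.796044) = 872.

872


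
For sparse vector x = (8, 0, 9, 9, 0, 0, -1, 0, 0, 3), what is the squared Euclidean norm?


Non-zero entries: [(0, 8), (2, 9), (3, 9), (6, -1), (9, 3)]
Squares: [64, 81, 81, 1, 9]
||x||_2^2 = sum = 236.

236


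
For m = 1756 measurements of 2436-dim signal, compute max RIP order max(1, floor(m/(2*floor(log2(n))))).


floor(log2(2436)) = 11.
2*11 = 22.
m/(2*floor(log2(n))) = 1756/22 ≈ 79.8182.
floor = 79.
k = max(1, 79) = 79.

79


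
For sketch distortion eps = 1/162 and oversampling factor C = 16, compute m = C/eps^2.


1/eps = 162.
(1/eps)^2 = 26244.
m = 16*26244 = 419904.

419904


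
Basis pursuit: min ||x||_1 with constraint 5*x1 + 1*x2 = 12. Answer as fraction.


Axis intercepts:
  x1 = 12/5, x2 = 0: L1 = 12/5
  x1 = 0, x2 = 12: L1 = 12
x* = (12/5, 0)
||x*||_1 = 12/5.

12/5


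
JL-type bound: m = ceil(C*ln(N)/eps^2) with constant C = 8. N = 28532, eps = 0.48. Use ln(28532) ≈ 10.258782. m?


ln(28532) ≈ 10.258782.
eps^2 = 0.48^2 = 0.2304.
C*ln(N)/eps^2 ≈ 8*10.258782/0.2304 ≈ 356.2077.
m = ceil(356.2077) = 357.

357


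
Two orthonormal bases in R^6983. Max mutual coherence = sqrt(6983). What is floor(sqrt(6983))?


83^2 = 6889 <= 6983 < 7056 = 84^2, so 83 <= sqrt(6983) < 84.
floor(sqrt(6983)) = 83.

83


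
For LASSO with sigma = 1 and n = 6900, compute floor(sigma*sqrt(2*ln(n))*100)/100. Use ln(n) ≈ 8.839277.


ln(6900) ≈ 8.839277.
2*ln(n) ≈ 17.678554.
sqrt(2*ln(n)) ≈ sqrt(17.678554) ≈ 4.204587.
lambda ≈ 1*4.204587 = 4.204587.
floor(lambda*100)/100 = 4.20.

4.20


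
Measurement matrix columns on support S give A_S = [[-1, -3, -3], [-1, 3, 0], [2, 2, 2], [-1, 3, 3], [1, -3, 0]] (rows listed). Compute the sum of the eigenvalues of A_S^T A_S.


Sum of eigenvalues of A_S^T A_S = trace(A_S^T A_S) = sum of squared column norms of A_S.
A_S^T A_S diagonal: [8, 40, 22].
trace = 8 + 40 + 22 = 70.

70


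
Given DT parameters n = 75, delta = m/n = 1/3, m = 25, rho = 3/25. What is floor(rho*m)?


m = 1/3*75 = 25.
rho = 3/25.
rho*m = 3/25*25 = 3.
k = floor(3) = 3.

3


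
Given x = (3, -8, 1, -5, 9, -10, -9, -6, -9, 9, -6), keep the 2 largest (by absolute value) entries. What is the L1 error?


Sorted |x_i| descending: [10, 9, 9, 9, 9, 8, 6, 6, 5, 3, 1]
Keep top 2: [10, 9]
Tail entries: [9, 9, 9, 8, 6, 6, 5, 3, 1]
L1 error = sum of tail = 56.

56


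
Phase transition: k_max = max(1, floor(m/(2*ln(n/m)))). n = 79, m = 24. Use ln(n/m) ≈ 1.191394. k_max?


n/m = 79/24.
ln(n/m) ≈ 1.191394.
2*ln(n/m) ≈ 2.382788.
m/(2*ln(n/m)) ≈ 24/2.382788 ≈ 10.0722.
floor = 10.
k_max = max(1, 10) = 10.

10


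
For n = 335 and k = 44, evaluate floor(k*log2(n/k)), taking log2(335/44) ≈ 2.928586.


log2(n/k) = log2(335/44) ≈ 2.928586.
k*log2(n/k) ≈ 44*2.928586 = 128.857784.
floor(128.857784) = 128.

128


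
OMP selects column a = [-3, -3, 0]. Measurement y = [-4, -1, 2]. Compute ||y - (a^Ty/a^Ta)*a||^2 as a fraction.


a^T a = 18.
a^T y = 15.
coeff = 15/18 = 5/6.
||r||^2 = 17/2.

17/2


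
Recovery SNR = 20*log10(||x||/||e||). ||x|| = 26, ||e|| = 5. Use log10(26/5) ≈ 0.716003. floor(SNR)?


||x||/||e|| = 26/5.
log10(26/5) ≈ 0.716003.
20*log10(||x||/||e||) ≈ 20*0.716003 = 14.32006.
floor(14.32006) = 14.

14


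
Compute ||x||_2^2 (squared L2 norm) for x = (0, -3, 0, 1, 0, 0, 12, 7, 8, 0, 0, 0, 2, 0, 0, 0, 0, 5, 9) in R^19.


Non-zero entries: [(1, -3), (3, 1), (6, 12), (7, 7), (8, 8), (12, 2), (17, 5), (18, 9)]
Squares: [9, 1, 144, 49, 64, 4, 25, 81]
||x||_2^2 = sum = 377.

377


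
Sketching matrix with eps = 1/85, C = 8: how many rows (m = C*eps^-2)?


1/eps = 85.
(1/eps)^2 = 7225.
m = 8*7225 = 57800.

57800


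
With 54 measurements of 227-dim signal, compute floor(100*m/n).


100*m/n = 100*54/227 ≈ 23.7885.
floor = 23.

23


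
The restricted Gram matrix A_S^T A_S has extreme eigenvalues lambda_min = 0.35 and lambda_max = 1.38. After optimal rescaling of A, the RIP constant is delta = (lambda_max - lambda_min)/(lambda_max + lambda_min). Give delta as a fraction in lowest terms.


lambda_max - lambda_min = 1.38 - 0.35 = 1.03.
lambda_max + lambda_min = 1.38 + 0.35 = 1.73.
delta = 1.03/1.73 = 103/173.

103/173


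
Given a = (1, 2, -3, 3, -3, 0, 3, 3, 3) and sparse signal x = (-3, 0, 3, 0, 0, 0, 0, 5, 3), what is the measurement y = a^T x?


Non-zero terms: ['1*-3', '-3*3', '3*5', '3*3']
Products: [-3, -9, 15, 9]
y = sum = 12.

12


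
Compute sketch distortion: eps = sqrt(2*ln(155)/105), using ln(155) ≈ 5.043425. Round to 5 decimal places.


ln(155) ≈ 5.043425.
2*ln(N)/m ≈ 2*5.043425/105 ≈ 0.09606524.
eps = sqrt(0.09606524) ≈ 0.3099439 ≈ 0.30994.

0.30994


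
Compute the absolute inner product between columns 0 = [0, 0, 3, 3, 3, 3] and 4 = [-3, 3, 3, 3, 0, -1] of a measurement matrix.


Inner product: 0*-3 + 0*3 + 3*3 + 3*3 + 3*0 + 3*-1
Products: [0, 0, 9, 9, 0, -3]
Sum = 15.
|dot| = 15.

15


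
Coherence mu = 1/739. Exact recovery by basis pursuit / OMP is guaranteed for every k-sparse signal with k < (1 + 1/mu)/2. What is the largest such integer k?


1/mu = 739.
1 + 1/mu = 740.
(1 + 1/mu)/2 = 370 is an integer and the inequality is strict, so k_max = 370 - 1 = 369.

369


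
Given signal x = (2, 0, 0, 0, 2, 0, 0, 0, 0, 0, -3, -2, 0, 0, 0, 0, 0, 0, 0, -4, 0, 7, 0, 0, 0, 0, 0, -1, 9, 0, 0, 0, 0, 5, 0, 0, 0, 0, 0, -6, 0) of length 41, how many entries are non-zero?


Non-zero positions: [0, 4, 10, 11, 19, 21, 27, 28, 33, 39].
Sparsity = 10.

10


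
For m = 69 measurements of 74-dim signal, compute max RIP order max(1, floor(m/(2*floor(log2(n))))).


floor(log2(74)) = 6.
2*6 = 12.
m/(2*floor(log2(n))) = 69/12 ≈ 5.75.
floor = 5.
k = max(1, 5) = 5.

5


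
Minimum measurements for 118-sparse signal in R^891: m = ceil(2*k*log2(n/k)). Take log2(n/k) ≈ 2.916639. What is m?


log2(n/k) = log2(891/118) ≈ 2.916639.
2*k*log2(n/k) ≈ 2*118*2.916639 = 688.326804.
m = ceil(688.326804) = 689.

689


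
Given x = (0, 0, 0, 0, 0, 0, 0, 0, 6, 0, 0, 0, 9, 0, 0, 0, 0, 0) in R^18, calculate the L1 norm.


Non-zero entries: [(8, 6), (12, 9)]
Absolute values: [6, 9]
||x||_1 = sum = 15.

15
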